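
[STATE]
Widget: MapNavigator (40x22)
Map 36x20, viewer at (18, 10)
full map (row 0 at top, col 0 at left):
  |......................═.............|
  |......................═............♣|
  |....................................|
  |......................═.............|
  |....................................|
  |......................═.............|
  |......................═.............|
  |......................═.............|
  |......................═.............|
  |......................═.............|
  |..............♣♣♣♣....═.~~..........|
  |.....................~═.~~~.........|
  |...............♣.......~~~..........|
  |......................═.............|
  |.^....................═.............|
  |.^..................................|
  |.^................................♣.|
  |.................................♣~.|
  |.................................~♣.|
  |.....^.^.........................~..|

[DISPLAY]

                                        
  ......................═.............  
  ......................═............♣  
  ....................................  
  ......................═.............  
  ....................................  
  ......................═.............  
  ......................═.............  
  ......................═.............  
  ......................═.............  
  ......................═.............  
  ..............♣♣♣♣@...═.~~..........  
  .....................~═.~~~.........  
  ...............♣.......~~~..........  
  ......................═.............  
  .^....................═.............  
  .^..................................  
  .^................................♣.  
  .................................♣~.  
  .................................~♣.  
  .....^.^.........................~..  
                                        


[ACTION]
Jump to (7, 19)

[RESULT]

             ......................═....
             ......................═....
             ..............♣♣♣♣....═.~~.
             .....................~═.~~~
             ...............♣.......~~~.
             ......................═....
             .^....................═....
             .^.........................
             .^.........................
             ...........................
             ...........................
             .....^.@...................
                                        
                                        
                                        
                                        
                                        
                                        
                                        
                                        
                                        
                                        


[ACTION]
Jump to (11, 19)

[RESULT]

         ......................═........
         ......................═........
         ..............♣♣♣♣....═.~~.....
         .....................~═.~~~....
         ...............♣.......~~~.....
         ......................═........
         .^....................═........
         .^.............................
         .^.............................
         ...............................
         ...............................
         .....^.^...@...................
                                        
                                        
                                        
                                        
                                        
                                        
                                        
                                        
                                        
                                        


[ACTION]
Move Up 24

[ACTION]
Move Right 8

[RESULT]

                                        
                                        
                                        
                                        
                                        
                                        
                                        
                                        
                                        
                                        
                                        
 ...................@..═.............   
 ......................═............♣   
 ....................................   
 ......................═.............   
 ....................................   
 ......................═.............   
 ......................═.............   
 ......................═.............   
 ......................═.............   
 ......................═.............   
 ..............♣♣♣♣....═.~~..........   


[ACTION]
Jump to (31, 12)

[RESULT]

...........═............♣               
.........................               
...........═.............               
.........................               
...........═.............               
...........═.............               
...........═.............               
...........═.............               
...........═.............               
...♣♣♣♣....═.~~..........               
..........~═.~~~.........               
....♣.......~~~.....@....               
...........═.............               
...........═.............               
.........................               
.......................♣.               
......................♣~.               
......................~♣.               
......................~..               
                                        
                                        
                                        


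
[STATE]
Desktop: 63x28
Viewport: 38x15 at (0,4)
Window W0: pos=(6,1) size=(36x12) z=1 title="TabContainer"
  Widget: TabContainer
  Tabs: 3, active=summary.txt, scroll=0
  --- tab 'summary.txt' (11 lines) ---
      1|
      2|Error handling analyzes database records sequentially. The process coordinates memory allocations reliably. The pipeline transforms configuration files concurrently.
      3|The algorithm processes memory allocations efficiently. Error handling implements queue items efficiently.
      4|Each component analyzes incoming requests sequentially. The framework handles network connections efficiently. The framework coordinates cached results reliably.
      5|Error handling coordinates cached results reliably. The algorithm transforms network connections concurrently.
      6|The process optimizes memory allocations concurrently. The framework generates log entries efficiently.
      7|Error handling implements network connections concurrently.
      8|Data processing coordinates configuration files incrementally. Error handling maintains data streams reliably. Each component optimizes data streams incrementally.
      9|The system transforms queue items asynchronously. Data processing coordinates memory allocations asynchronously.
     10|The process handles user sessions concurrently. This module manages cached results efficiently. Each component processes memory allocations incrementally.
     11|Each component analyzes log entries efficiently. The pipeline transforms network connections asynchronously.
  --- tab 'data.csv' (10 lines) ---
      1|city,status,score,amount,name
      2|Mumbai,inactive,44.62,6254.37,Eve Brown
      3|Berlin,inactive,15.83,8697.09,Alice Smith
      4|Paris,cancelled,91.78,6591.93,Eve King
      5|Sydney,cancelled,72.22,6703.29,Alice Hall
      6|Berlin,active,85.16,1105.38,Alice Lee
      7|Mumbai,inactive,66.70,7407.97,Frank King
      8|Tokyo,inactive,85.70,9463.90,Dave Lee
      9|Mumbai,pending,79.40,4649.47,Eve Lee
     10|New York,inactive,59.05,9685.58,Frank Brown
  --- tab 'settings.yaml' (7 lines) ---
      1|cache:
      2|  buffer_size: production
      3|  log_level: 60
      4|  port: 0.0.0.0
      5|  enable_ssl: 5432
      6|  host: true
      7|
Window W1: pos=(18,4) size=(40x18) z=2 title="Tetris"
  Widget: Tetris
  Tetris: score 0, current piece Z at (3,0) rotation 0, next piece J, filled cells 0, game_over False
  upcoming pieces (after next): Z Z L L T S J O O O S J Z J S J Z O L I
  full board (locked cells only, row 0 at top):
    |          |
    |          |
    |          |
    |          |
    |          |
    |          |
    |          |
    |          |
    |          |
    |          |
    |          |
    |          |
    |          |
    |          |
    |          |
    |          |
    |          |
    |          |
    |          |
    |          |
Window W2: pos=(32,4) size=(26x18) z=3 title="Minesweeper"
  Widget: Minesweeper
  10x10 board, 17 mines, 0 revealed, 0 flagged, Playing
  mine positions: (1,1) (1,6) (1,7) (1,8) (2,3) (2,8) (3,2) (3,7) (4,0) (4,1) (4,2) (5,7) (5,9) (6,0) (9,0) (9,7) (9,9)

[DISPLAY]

      ┃[summary.tx┏━━━━━━━━━━━━━┏━━━━━
      ┃───────────┃ Tetris      ┃ Mine
      ┃           ┠─────────────┠─────
      ┃Error handl┃          │Ne┃■■■■■
      ┃The algorit┃          │█ ┃■■■■■
      ┃Each compon┃          │██┃■■■■■
      ┃Error handl┃          │  ┃■■■■■
      ┃The process┃          │  ┃■■■■■
      ┗━━━━━━━━━━━┃          │  ┃■■■■■
                  ┃          │Sc┃■■■■■
                  ┃          │0 ┃■■■■■
                  ┃          │  ┃■■■■■
                  ┃          │  ┃■■■■■
                  ┃          │  ┃     
                  ┃          │  ┃     


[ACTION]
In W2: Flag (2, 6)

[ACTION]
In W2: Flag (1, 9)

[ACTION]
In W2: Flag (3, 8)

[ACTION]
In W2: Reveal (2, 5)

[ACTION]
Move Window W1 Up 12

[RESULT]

      ┃[summary.tx┃          │█ ┏━━━━━
      ┃───────────┃          │██┃ Mine
      ┃           ┃          │  ┠─────
      ┃Error handl┃          │  ┃■■■■■
      ┃The algorit┃          │  ┃■■■■■
      ┃Each compon┃          │Sc┃■■■■■
      ┃Error handl┃          │0 ┃■■■■■
      ┃The process┃          │  ┃■■■■■
      ┗━━━━━━━━━━━┃          │  ┃■■■■■
                  ┃          │  ┃■■■■■
                  ┃          │  ┃■■■■■
                  ┃          │  ┃■■■■■
                  ┃          │  ┃■■■■■
                  ┗━━━━━━━━━━━━━┃     
                                ┃     


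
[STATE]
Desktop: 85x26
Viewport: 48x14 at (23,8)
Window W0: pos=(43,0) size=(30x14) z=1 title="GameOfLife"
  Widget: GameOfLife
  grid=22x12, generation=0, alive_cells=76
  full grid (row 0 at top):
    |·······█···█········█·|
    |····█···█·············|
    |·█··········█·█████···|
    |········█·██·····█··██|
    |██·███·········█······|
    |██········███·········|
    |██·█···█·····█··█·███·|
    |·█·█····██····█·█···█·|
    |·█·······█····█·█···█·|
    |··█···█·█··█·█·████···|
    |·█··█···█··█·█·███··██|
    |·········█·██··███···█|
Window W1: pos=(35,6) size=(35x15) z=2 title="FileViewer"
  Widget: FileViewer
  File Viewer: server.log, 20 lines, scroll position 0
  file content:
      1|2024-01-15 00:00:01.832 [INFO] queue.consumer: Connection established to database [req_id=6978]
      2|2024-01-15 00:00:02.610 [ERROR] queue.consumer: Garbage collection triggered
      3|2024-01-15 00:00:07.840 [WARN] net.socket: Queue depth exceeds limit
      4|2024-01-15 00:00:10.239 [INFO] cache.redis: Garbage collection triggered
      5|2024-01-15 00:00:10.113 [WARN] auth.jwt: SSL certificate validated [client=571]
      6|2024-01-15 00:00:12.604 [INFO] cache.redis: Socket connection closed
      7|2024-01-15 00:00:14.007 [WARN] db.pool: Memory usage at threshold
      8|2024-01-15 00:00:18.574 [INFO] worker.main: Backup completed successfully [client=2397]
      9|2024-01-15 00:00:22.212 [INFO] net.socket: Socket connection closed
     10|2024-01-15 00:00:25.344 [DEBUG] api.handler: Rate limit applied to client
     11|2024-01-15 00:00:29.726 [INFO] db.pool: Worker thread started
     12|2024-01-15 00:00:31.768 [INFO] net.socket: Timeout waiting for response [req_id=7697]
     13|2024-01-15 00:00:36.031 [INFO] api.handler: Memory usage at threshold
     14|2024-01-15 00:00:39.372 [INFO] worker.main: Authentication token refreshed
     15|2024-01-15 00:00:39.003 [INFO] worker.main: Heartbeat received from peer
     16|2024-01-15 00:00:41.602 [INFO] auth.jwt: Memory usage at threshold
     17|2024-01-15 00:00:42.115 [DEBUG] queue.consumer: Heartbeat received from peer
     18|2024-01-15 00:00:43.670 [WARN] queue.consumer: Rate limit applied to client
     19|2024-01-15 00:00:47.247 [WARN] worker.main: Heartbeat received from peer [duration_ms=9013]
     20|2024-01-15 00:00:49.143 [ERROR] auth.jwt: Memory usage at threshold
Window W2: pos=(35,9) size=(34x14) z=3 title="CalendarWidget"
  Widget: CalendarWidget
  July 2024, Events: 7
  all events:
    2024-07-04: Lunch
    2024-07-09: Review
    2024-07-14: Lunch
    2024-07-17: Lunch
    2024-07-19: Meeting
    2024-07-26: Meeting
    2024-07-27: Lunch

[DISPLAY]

            ┠─────────────────────────────────┨ 
            ┏━━━━━━━━━━━━━━━━━━━━━━━━━━━━━━━━┓┃ 
            ┃ CalendarWidget                 ┃┃ 
            ┠────────────────────────────────┨┃ 
            ┃           July 2024            ┃┃ 
            ┃Mo Tu We Th Fr Sa Su            ┃┃━
            ┃ 1  2  3  4*  5  6  7           ┃┃ 
            ┃ 8  9* 10 11 12 13 14*          ┃┃ 
            ┃15 16 17* 18 19* 20 21          ┃┃ 
            ┃22 23 24 25 26* 27* 28          ┃┃ 
            ┃29 30 31                        ┃┃ 
            ┃                                ┃┃ 
            ┃                                ┃┛ 
            ┃                                ┃  


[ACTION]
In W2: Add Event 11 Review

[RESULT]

            ┠─────────────────────────────────┨ 
            ┏━━━━━━━━━━━━━━━━━━━━━━━━━━━━━━━━┓┃ 
            ┃ CalendarWidget                 ┃┃ 
            ┠────────────────────────────────┨┃ 
            ┃           July 2024            ┃┃ 
            ┃Mo Tu We Th Fr Sa Su            ┃┃━
            ┃ 1  2  3  4*  5  6  7           ┃┃ 
            ┃ 8  9* 10 11* 12 13 14*         ┃┃ 
            ┃15 16 17* 18 19* 20 21          ┃┃ 
            ┃22 23 24 25 26* 27* 28          ┃┃ 
            ┃29 30 31                        ┃┃ 
            ┃                                ┃┃ 
            ┃                                ┃┛ 
            ┃                                ┃  


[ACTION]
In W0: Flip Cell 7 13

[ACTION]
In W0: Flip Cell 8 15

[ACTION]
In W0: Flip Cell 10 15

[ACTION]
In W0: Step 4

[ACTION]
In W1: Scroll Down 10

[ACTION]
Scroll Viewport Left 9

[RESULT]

                     ┠──────────────────────────
                     ┏━━━━━━━━━━━━━━━━━━━━━━━━━━
                     ┃ CalendarWidget           
                     ┠──────────────────────────
                     ┃           July 2024      
                     ┃Mo Tu We Th Fr Sa Su      
                     ┃ 1  2  3  4*  5  6  7     
                     ┃ 8  9* 10 11* 12 13 14*   
                     ┃15 16 17* 18 19* 20 21    
                     ┃22 23 24 25 26* 27* 28    
                     ┃29 30 31                  
                     ┃                          
                     ┃                          
                     ┃                          


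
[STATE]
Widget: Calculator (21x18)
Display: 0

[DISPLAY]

                    0
┌───┬───┬───┬───┐    
│ 7 │ 8 │ 9 │ ÷ │    
├───┼───┼───┼───┤    
│ 4 │ 5 │ 6 │ × │    
├───┼───┼───┼───┤    
│ 1 │ 2 │ 3 │ - │    
├───┼───┼───┼───┤    
│ 0 │ . │ = │ + │    
├───┼───┼───┼───┤    
│ C │ MC│ MR│ M+│    
└───┴───┴───┴───┘    
                     
                     
                     
                     
                     
                     


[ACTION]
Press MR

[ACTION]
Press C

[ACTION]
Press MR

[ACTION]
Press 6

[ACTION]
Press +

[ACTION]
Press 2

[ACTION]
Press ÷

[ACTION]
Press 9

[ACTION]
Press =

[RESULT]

         0.8888888889
┌───┬───┬───┬───┐    
│ 7 │ 8 │ 9 │ ÷ │    
├───┼───┼───┼───┤    
│ 4 │ 5 │ 6 │ × │    
├───┼───┼───┼───┤    
│ 1 │ 2 │ 3 │ - │    
├───┼───┼───┼───┤    
│ 0 │ . │ = │ + │    
├───┼───┼───┼───┤    
│ C │ MC│ MR│ M+│    
└───┴───┴───┴───┘    
                     
                     
                     
                     
                     
                     


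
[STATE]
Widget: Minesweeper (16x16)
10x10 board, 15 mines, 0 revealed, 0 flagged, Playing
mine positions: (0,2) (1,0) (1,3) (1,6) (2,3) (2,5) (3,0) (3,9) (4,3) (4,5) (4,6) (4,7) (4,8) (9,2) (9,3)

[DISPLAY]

■■■■■■■■■■      
■■■■■■■■■■      
■■■■■■■■■■      
■■■■■■■■■■      
■■■■■■■■■■      
■■■■■■■■■■      
■■■■■■■■■■      
■■■■■■■■■■      
■■■■■■■■■■      
■■■■■■■■■■      
                
                
                
                
                
                


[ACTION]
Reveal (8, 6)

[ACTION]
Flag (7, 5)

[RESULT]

■■■■■■■■■■      
■■■■■■■■■■      
■■■■■■■■■■      
■■■■■■■■■■      
111■■■■■■■      
  11223321      
                
                
 1221           
 1■■1           
                
                
                
                
                
                


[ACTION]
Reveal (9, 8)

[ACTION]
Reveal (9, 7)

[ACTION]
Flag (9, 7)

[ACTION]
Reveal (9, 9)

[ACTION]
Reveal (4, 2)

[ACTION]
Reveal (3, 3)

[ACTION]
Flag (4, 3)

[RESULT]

■■■■■■■■■■      
■■■■■■■■■■      
■■■■■■■■■■      
■■■2■■■■■■      
111⚑■■■■■■      
  11223321      
                
                
 1221           
 1■■1           
                
                
                
                
                
                


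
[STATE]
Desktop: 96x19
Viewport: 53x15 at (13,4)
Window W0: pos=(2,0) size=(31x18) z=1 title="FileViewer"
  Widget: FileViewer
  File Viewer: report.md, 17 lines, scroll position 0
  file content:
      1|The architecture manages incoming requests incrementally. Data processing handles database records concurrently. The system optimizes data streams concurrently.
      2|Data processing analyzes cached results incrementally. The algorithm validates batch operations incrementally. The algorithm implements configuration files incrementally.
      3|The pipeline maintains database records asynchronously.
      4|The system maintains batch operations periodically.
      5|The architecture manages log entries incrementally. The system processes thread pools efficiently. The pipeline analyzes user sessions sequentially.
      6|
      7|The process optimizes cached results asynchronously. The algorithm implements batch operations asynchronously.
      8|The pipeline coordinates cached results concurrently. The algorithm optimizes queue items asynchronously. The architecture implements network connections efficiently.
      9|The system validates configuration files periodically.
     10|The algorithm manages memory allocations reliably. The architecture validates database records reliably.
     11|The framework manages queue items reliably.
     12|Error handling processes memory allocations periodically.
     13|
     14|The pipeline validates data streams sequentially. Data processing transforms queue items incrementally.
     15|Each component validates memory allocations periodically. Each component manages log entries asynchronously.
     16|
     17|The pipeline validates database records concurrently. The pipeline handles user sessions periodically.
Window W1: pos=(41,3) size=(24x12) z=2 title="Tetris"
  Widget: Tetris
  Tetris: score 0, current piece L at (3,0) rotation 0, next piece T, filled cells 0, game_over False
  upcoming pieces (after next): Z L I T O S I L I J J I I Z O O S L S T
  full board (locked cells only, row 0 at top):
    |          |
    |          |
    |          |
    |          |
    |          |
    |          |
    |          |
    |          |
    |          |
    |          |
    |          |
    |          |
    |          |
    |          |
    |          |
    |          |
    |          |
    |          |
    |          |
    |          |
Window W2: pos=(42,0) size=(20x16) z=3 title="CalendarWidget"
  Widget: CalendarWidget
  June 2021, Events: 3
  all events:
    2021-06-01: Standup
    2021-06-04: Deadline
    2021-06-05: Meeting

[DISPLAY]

ssing analyzes cac█┃        ┃┃Mo Tu We Th Fr Sa ┃  ┃ 
ne maintains datab░┃        ┠┃    1*  2  3  4*  ┃──┨ 
 maintains batch o░┃        ┃┃ 7  8  9 10 11 12 ┃  ┃ 
ecture manages log░┃        ┃┃14 15 16 17 18 19 ┃  ┃ 
                  ░┃        ┃┃21 22 23 24 25 26 ┃  ┃ 
s optimizes cached░┃        ┃┃28 29 30          ┃  ┃ 
ne coordinates cac░┃        ┃┃                  ┃  ┃ 
 validates configu░┃        ┃┃                  ┃  ┃ 
thm manages memory░┃        ┃┃                  ┃  ┃ 
ork manages queue ░┃        ┃┃                  ┃  ┃ 
ling processes mem░┃        ┗┃                  ┃━━┛ 
                  ░┃         ┗━━━━━━━━━━━━━━━━━━┛    
ne validates data ▼┃                                 
━━━━━━━━━━━━━━━━━━━┛                                 
                                                     


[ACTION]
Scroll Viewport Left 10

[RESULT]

Data processing analyzes cac█┃        ┃┃Mo Tu We Th F
The pipeline maintains datab░┃        ┠┃    1*  2  3 
The system maintains batch o░┃        ┃┃ 7  8  9 10 1
The architecture manages log░┃        ┃┃14 15 16 17 1
                            ░┃        ┃┃21 22 23 24 2
The process optimizes cached░┃        ┃┃28 29 30     
The pipeline coordinates cac░┃        ┃┃             
The system validates configu░┃        ┃┃             
The algorithm manages memory░┃        ┃┃             
The framework manages queue ░┃        ┃┃             
Error handling processes mem░┃        ┗┃             
                            ░┃         ┗━━━━━━━━━━━━━
The pipeline validates data ▼┃                       
━━━━━━━━━━━━━━━━━━━━━━━━━━━━━┛                       
                                                     


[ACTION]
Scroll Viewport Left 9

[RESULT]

  ┃Data processing analyzes cac█┃        ┃┃Mo Tu We T
  ┃The pipeline maintains datab░┃        ┠┃    1*  2 
  ┃The system maintains batch o░┃        ┃┃ 7  8  9 1
  ┃The architecture manages log░┃        ┃┃14 15 16 1
  ┃                            ░┃        ┃┃21 22 23 2
  ┃The process optimizes cached░┃        ┃┃28 29 30  
  ┃The pipeline coordinates cac░┃        ┃┃          
  ┃The system validates configu░┃        ┃┃          
  ┃The algorithm manages memory░┃        ┃┃          
  ┃The framework manages queue ░┃        ┃┃          
  ┃Error handling processes mem░┃        ┗┃          
  ┃                            ░┃         ┗━━━━━━━━━━
  ┃The pipeline validates data ▼┃                    
  ┗━━━━━━━━━━━━━━━━━━━━━━━━━━━━━┛                    
                                                     


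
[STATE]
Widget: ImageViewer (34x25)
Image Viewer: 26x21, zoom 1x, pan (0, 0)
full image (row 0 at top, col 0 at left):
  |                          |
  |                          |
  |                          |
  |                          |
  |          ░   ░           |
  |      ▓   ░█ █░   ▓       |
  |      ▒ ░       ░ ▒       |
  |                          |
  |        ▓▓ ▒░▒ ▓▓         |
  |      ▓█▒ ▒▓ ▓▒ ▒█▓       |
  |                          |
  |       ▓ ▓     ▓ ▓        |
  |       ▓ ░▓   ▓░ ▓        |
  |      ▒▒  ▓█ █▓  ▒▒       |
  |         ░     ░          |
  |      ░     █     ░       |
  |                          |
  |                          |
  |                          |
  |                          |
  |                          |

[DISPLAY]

                                  
                                  
                                  
                                  
          ░   ░                   
      ▓   ░█ █░   ▓               
      ▒ ░       ░ ▒               
                                  
        ▓▓ ▒░▒ ▓▓                 
      ▓█▒ ▒▓ ▓▒ ▒█▓               
                                  
       ▓ ▓     ▓ ▓                
       ▓ ░▓   ▓░ ▓                
      ▒▒  ▓█ █▓  ▒▒               
         ░     ░                  
      ░     █     ░               
                                  
                                  
                                  
                                  
                                  
                                  
                                  
                                  
                                  


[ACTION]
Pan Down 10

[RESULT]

                                  
       ▓ ▓     ▓ ▓                
       ▓ ░▓   ▓░ ▓                
      ▒▒  ▓█ █▓  ▒▒               
         ░     ░                  
      ░     █     ░               
                                  
                                  
                                  
                                  
                                  
                                  
                                  
                                  
                                  
                                  
                                  
                                  
                                  
                                  
                                  
                                  
                                  
                                  
                                  


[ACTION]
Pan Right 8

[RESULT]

                                  
 ▓     ▓ ▓                        
 ░▓   ▓░ ▓                        
  ▓█ █▓  ▒▒                       
 ░     ░                          
    █     ░                       
                                  
                                  
                                  
                                  
                                  
                                  
                                  
                                  
                                  
                                  
                                  
                                  
                                  
                                  
                                  
                                  
                                  
                                  
                                  


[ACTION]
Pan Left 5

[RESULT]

                                  
    ▓ ▓     ▓ ▓                   
    ▓ ░▓   ▓░ ▓                   
   ▒▒  ▓█ █▓  ▒▒                  
      ░     ░                     
   ░     █     ░                  
                                  
                                  
                                  
                                  
                                  
                                  
                                  
                                  
                                  
                                  
                                  
                                  
                                  
                                  
                                  
                                  
                                  
                                  
                                  


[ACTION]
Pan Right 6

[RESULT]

                                  
▓     ▓ ▓                         
░▓   ▓░ ▓                         
 ▓█ █▓  ▒▒                        
░     ░                           
   █     ░                        
                                  
                                  
                                  
                                  
                                  
                                  
                                  
                                  
                                  
                                  
                                  
                                  
                                  
                                  
                                  
                                  
                                  
                                  
                                  


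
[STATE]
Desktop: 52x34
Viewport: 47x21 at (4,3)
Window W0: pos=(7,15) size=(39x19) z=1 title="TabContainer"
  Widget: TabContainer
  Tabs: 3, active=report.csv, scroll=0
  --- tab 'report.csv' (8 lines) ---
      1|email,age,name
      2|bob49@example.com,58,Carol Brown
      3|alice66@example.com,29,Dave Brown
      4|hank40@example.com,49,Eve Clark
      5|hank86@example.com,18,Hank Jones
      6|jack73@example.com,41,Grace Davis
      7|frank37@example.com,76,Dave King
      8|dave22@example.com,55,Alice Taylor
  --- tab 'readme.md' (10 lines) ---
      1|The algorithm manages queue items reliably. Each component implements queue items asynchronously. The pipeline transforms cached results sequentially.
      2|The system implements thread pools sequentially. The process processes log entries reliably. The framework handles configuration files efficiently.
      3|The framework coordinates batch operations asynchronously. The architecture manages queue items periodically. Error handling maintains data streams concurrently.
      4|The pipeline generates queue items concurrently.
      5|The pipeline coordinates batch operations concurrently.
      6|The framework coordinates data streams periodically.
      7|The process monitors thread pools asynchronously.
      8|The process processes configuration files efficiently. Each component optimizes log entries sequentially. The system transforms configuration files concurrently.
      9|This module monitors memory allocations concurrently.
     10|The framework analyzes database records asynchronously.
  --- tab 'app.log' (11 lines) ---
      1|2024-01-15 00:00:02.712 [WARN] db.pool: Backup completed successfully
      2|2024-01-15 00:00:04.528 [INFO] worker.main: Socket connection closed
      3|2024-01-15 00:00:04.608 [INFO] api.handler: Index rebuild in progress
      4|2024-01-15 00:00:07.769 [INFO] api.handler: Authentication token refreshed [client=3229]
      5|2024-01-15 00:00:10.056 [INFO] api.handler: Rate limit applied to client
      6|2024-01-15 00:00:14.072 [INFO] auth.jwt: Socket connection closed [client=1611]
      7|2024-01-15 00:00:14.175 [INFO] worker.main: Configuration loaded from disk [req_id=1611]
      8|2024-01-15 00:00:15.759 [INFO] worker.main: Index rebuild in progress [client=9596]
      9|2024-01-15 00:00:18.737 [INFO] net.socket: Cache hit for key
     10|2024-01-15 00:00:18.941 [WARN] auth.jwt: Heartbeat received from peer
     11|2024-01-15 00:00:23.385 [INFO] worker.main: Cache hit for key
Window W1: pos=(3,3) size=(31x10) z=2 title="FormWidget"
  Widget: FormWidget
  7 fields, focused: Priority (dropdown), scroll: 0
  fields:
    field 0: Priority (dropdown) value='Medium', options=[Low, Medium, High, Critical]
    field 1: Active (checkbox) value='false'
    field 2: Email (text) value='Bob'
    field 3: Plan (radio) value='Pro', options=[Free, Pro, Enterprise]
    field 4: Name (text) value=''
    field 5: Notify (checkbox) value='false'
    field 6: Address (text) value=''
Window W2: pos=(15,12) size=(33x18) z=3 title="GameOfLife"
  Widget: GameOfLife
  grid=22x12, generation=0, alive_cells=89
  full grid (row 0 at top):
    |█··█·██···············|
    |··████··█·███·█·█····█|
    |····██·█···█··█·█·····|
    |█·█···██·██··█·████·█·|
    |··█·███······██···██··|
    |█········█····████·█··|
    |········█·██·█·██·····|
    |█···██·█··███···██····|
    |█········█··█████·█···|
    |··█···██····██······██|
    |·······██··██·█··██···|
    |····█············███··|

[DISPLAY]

━━━━━━━━━━━━━━━━━━━━━━━━━━━━━┓                 
 FormWidget                  ┃                 
─────────────────────────────┨                 
> Priority:   [Medium      ▼]┃                 
  Active:     [ ]            ┃                 
  Email:      [Bob          ]┃                 
  Plan:       ( ) Free  (●) P┃                 
  Name:       [             ]┃                 
  Notify:     [ ]            ┃                 
━━━━━━━━━━━┏━━━━━━━━━━━━━━━━━━━━━━━━━━━━━━━┓   
           ┃ GameOfLife                    ┃   
           ┠───────────────────────────────┨   
   ┏━━━━━━━┃Gen: 0                         ┃   
   ┃ TabCon┃█··█·██···············         ┃   
   ┠───────┃··████··█·███·█·█····█         ┃   
   ┃[report┃····██·█···█··█·█·····         ┃   
   ┃───────┃█·█···██·██··█·████·█·         ┃   
   ┃email,a┃··█·███······██···██··         ┃   
   ┃bob49@e┃█········█····████·█··         ┃   
   ┃alice66┃········█·██·█·██·····         ┃   
   ┃hank40@┃█···██·█··███···██····         ┃   


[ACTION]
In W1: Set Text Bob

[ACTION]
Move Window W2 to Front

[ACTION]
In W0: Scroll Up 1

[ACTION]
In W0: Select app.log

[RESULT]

━━━━━━━━━━━━━━━━━━━━━━━━━━━━━┓                 
 FormWidget                  ┃                 
─────────────────────────────┨                 
> Priority:   [Medium      ▼]┃                 
  Active:     [ ]            ┃                 
  Email:      [Bob          ]┃                 
  Plan:       ( ) Free  (●) P┃                 
  Name:       [             ]┃                 
  Notify:     [ ]            ┃                 
━━━━━━━━━━━┏━━━━━━━━━━━━━━━━━━━━━━━━━━━━━━━┓   
           ┃ GameOfLife                    ┃   
           ┠───────────────────────────────┨   
   ┏━━━━━━━┃Gen: 0                         ┃   
   ┃ TabCon┃█··█·██···············         ┃   
   ┠───────┃··████··█·███·█·█····█         ┃   
   ┃ report┃····██·█···█··█·█·····         ┃   
   ┃───────┃█·█···██·██··█·████·█·         ┃   
   ┃2024-01┃··█·███······██···██··         ┃   
   ┃2024-01┃█········█····████·█··         ┃   
   ┃2024-01┃········█·██·█·██·····         ┃   
   ┃2024-01┃█···██·█··███···██····         ┃   


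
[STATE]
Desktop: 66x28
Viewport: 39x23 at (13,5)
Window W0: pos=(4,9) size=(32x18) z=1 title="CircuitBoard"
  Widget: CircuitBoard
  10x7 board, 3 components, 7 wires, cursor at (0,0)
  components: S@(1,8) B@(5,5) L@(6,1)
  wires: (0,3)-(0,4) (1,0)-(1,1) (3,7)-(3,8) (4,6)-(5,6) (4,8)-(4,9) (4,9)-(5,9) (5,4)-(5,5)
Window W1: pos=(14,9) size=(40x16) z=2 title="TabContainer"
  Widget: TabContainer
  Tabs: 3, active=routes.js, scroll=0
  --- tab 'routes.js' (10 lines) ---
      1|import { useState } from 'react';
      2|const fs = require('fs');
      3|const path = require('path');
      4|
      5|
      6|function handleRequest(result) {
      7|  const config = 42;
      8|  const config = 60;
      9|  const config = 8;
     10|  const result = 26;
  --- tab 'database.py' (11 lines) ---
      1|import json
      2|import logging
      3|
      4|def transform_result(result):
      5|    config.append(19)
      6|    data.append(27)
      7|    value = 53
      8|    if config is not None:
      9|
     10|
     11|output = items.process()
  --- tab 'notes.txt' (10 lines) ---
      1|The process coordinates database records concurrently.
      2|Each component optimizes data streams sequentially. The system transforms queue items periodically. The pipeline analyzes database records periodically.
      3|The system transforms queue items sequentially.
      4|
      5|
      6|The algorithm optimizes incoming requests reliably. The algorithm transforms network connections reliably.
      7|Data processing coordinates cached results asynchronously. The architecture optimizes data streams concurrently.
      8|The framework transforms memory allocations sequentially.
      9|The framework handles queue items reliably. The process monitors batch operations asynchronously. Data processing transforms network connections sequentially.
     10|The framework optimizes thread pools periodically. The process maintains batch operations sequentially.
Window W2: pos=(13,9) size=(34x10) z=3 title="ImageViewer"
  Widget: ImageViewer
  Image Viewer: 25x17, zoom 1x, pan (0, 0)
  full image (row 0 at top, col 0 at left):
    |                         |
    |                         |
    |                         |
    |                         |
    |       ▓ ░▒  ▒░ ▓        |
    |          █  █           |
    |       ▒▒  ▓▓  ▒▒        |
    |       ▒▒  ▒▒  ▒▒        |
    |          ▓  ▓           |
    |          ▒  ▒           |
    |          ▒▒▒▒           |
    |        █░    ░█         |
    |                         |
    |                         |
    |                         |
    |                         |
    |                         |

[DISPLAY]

                                       
                                       
                                       
                                       
┏━━━━━━━━━━━━━━━━━━━━━━━━━━━━━━━━┓━━━━━
┃ ImageViewer                    ┃     
┠────────────────────────────────┨─────
┃                                ┃.txt 
┃                                ┃─────
┃                                ┃;    
┃                                ┃     
┃       ▓ ░▒  ▒░ ▓               ┃     
┃          █  █                  ┃     
┗━━━━━━━━━━━━━━━━━━━━━━━━━━━━━━━━┛     
 ┃function handleRequest(result) {     
 ┃  const config = 42;                 
 ┃  const config = 60;                 
 ┃  const config = 8;                  
 ┃  const result = 26;                 
 ┗━━━━━━━━━━━━━━━━━━━━━━━━━━━━━━━━━━━━━
L                     ┃                
━━━━━━━━━━━━━━━━━━━━━━┛                
                                       


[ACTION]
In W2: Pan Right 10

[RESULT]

                                       
                                       
                                       
                                       
┏━━━━━━━━━━━━━━━━━━━━━━━━━━━━━━━━┓━━━━━
┃ ImageViewer                    ┃     
┠────────────────────────────────┨─────
┃                                ┃.txt 
┃                                ┃─────
┃                                ┃;    
┃                                ┃     
┃▒  ▒░ ▓                         ┃     
┃█  █                            ┃     
┗━━━━━━━━━━━━━━━━━━━━━━━━━━━━━━━━┛     
 ┃function handleRequest(result) {     
 ┃  const config = 42;                 
 ┃  const config = 60;                 
 ┃  const config = 8;                  
 ┃  const result = 26;                 
 ┗━━━━━━━━━━━━━━━━━━━━━━━━━━━━━━━━━━━━━
L                     ┃                
━━━━━━━━━━━━━━━━━━━━━━┛                
                                       


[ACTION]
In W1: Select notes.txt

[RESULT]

                                       
                                       
                                       
                                       
┏━━━━━━━━━━━━━━━━━━━━━━━━━━━━━━━━┓━━━━━
┃ ImageViewer                    ┃     
┠────────────────────────────────┨─────
┃                                ┃.txt]
┃                                ┃─────
┃                                ┃ reco
┃                                ┃reams
┃▒  ▒░ ▓                         ┃s seq
┃█  █                            ┃     
┗━━━━━━━━━━━━━━━━━━━━━━━━━━━━━━━━┛     
 ┃The algorithm optimizes incoming requ
 ┃Data processing coordinates cached re
 ┃The framework transforms memory alloc
 ┃The framework handles queue items rel
 ┃The framework optimizes thread pools 
 ┗━━━━━━━━━━━━━━━━━━━━━━━━━━━━━━━━━━━━━
L                     ┃                
━━━━━━━━━━━━━━━━━━━━━━┛                
                                       


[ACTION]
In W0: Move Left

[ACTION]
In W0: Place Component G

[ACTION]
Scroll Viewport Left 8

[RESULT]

                                       
                                       
                                       
                                       
━━━━━━━━┏━━━━━━━━━━━━━━━━━━━━━━━━━━━━━━
 Circuit┃ ImageViewer                  
────────┠──────────────────────────────
   0 1 2┃                              
0  [G]  ┃                              
        ┃                              
1   · ─ ┃                              
        ┃▒  ▒░ ▓                       
2       ┃█  █                          
        ┗━━━━━━━━━━━━━━━━━━━━━━━━━━━━━━
3        ┃The algorithm optimizes incom
         ┃Data processing coordinates c
4        ┃The framework transforms memo
         ┃The framework handles queue i
5        ┃The framework optimizes threa
         ┗━━━━━━━━━━━━━━━━━━━━━━━━━━━━━
6       L                     ┃        
━━━━━━━━━━━━━━━━━━━━━━━━━━━━━━┛        
                                       
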